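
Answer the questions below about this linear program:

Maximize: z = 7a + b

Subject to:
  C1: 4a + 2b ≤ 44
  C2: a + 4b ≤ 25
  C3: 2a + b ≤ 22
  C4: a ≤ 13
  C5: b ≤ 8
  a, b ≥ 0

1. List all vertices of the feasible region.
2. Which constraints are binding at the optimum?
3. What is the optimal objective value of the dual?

1. (0, 0), (11, 0), (9, 4), (0, 6.25)
2. C1, C3, b ≥ 0
3. 77 (by strong duality, equal to the primal optimum)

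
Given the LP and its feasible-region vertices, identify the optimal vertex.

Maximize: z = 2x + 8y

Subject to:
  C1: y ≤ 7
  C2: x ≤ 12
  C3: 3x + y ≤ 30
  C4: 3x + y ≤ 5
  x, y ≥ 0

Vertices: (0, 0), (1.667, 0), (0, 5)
Evaluating z = 2x + 8y at each vertex:
  (0, 0): z = 0
  (1.667, 0): z = 3.333
  (0, 5): z = 40

The largest value is z = 40, attained at (0, 5).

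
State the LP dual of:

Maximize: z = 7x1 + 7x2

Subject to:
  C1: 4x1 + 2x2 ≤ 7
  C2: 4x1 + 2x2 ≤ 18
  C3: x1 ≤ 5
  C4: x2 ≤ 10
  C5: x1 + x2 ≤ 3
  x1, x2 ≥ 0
Minimize: z = 7y1 + 18y2 + 5y3 + 10y4 + 3y5

Subject to:
  C1: -4y1 - 4y2 - y3 - y5 ≤ -7
  C2: -2y1 - 2y2 - y4 - y5 ≤ -7
  y1, y2, y3, y4, y5 ≥ 0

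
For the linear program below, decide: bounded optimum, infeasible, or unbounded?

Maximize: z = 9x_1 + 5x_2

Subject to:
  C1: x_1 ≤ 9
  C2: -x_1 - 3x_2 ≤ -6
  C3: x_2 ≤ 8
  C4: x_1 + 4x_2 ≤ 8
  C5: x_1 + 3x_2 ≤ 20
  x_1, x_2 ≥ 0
The point (8, 0) satisfies every constraint, so the LP is feasible; the constraints give x_1 ≤ 9 and x_2 ≤ 8, which with x_1, x_2 ≥ 0 keep the feasible region inside a bounded box. A feasible, bounded LP attains a finite optimum at a vertex.

Feasible with finite optimum z* = 72 at (8, 0).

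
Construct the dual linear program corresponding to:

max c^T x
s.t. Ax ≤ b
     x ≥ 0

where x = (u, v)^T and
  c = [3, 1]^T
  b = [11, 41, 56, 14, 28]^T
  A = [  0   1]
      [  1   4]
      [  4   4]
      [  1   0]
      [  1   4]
Minimize: z = 11y1 + 41y2 + 56y3 + 14y4 + 28y5

Subject to:
  C1: -y2 - 4y3 - y4 - y5 ≤ -3
  C2: -y1 - 4y2 - 4y3 - 4y5 ≤ -1
  y1, y2, y3, y4, y5 ≥ 0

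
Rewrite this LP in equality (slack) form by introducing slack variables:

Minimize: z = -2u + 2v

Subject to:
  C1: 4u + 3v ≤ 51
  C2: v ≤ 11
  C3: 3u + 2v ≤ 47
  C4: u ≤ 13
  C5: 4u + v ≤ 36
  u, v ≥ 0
min z = -2u + 2v

s.t.
  4u + 3v + s1 = 51
  v + s2 = 11
  3u + 2v + s3 = 47
  u + s4 = 13
  4u + v + s5 = 36
  u, v, s1, s2, s3, s4, s5 ≥ 0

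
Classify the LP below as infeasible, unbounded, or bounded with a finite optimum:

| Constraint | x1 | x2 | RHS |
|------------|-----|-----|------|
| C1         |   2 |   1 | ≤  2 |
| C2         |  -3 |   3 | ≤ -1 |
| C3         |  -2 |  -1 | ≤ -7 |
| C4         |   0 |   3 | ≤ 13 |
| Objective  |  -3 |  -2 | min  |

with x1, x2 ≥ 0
C1 requires 2x1 + x2 ≤ 2, while C3 (-2x1 - x2 ≤ -7) is equivalent to 2x1 + x2 ≥ 7. Together they would need 7 ≤ 2x1 + x2 ≤ 2, which is impossible since 7 > 2. No point satisfies all constraints.

The feasible region is empty; the LP is infeasible.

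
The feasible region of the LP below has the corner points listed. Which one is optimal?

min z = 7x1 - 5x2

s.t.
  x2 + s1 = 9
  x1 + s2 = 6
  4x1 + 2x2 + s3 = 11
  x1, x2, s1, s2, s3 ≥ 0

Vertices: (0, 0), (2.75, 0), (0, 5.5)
Evaluating z = 7x1 - 5x2 at each vertex:
  (0, 0): z = 0
  (2.75, 0): z = 19.25
  (0, 5.5): z = -27.5

The smallest value is z = -27.5, attained at (0, 5.5).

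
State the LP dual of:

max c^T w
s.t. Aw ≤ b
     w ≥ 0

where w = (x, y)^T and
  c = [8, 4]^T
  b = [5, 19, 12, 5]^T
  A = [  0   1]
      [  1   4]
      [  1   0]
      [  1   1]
Minimize: z = 5y1 + 19y2 + 12y3 + 5y4

Subject to:
  C1: -y2 - y3 - y4 ≤ -8
  C2: -y1 - 4y2 - y4 ≤ -4
  y1, y2, y3, y4 ≥ 0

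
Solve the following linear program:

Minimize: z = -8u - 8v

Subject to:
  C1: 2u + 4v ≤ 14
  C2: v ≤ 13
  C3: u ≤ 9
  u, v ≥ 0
Each vertex is the intersection of two constraint boundaries that also satisfies all remaining constraints:
  u = 0 and v = 0 → (0, 0)
  2u + 4v = 14 and v = 0 → (7, 0)
  2u + 4v = 14 and u = 0 → (0, 3.5)

Evaluating z = -8u - 8v at each vertex:
  (0, 0): z = 0
  (7, 0): z = -56
  (0, 3.5): z = -28

The minimum is at (7, 0) with z = -56.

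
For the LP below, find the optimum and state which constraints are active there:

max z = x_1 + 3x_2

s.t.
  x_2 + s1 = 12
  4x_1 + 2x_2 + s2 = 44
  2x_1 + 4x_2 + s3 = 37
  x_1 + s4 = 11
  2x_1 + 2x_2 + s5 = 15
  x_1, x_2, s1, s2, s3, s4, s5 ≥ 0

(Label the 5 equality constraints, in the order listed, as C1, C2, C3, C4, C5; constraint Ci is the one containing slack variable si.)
Optimal: x_1 = 0, x_2 = 7.5
Binding: C5, x_1 ≥ 0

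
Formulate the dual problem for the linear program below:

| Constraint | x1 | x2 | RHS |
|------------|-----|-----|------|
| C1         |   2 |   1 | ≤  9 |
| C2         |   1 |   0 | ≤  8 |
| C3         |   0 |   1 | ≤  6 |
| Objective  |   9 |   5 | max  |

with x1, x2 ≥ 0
Minimize: z = 9y1 + 8y2 + 6y3

Subject to:
  C1: -2y1 - y2 ≤ -9
  C2: -y1 - y3 ≤ -5
  y1, y2, y3 ≥ 0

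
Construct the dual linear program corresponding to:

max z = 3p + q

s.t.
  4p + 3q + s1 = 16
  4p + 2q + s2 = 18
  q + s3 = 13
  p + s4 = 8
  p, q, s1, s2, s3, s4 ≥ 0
Minimize: z = 16y1 + 18y2 + 13y3 + 8y4

Subject to:
  C1: -4y1 - 4y2 - y4 ≤ -3
  C2: -3y1 - 2y2 - y3 ≤ -1
  y1, y2, y3, y4 ≥ 0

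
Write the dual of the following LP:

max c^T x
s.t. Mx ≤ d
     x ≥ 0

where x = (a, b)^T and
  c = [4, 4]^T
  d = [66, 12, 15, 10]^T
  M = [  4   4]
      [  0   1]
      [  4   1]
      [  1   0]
Minimize: z = 66y1 + 12y2 + 15y3 + 10y4

Subject to:
  C1: -4y1 - 4y3 - y4 ≤ -4
  C2: -4y1 - y2 - y3 ≤ -4
  y1, y2, y3, y4 ≥ 0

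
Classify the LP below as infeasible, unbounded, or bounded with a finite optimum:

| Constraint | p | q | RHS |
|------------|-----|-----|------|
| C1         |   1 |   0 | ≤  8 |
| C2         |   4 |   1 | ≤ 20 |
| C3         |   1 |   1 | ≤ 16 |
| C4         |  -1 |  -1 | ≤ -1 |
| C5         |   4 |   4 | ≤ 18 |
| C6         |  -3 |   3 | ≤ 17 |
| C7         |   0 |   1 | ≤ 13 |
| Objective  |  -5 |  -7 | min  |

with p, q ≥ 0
The point (0, 4.5) satisfies every constraint, so the LP is feasible; the constraints give p ≤ 8 and q ≤ 13, which with p, q ≥ 0 keep the feasible region inside a bounded box. A feasible, bounded LP attains a finite optimum at a vertex.

Feasible with finite optimum z* = -31.5 at (0, 4.5).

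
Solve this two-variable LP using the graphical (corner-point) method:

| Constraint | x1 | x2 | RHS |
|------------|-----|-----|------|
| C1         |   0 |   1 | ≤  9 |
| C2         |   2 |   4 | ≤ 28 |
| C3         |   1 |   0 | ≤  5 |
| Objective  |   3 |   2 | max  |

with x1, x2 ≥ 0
Each vertex is the intersection of two constraint boundaries that also satisfies all remaining constraints:
  x1 = 0 and x2 = 0 → (0, 0)
  x1 = 5 and x2 = 0 → (5, 0)
  2x1 + 4x2 = 28 and x1 = 5 → (5, 4.5)
  2x1 + 4x2 = 28 and x1 = 0 → (0, 7)

Evaluating z = 3x1 + 2x2 at each vertex:
  (0, 0): z = 0
  (5, 0): z = 15
  (5, 4.5): z = 24
  (0, 7): z = 14

The maximum is at (5, 4.5) with z = 24.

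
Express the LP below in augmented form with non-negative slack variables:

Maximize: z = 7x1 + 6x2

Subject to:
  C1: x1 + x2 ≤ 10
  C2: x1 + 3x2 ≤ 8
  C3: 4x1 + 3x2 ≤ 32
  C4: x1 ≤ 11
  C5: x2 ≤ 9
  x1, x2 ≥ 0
max z = 7x1 + 6x2

s.t.
  x1 + x2 + s1 = 10
  x1 + 3x2 + s2 = 8
  4x1 + 3x2 + s3 = 32
  x1 + s4 = 11
  x2 + s5 = 9
  x1, x2, s1, s2, s3, s4, s5 ≥ 0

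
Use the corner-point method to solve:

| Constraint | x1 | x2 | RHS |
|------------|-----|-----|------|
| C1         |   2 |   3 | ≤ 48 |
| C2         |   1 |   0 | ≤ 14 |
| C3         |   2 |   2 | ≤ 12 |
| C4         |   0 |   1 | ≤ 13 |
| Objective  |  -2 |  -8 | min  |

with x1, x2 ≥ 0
x1 = 0, x2 = 6, z = -48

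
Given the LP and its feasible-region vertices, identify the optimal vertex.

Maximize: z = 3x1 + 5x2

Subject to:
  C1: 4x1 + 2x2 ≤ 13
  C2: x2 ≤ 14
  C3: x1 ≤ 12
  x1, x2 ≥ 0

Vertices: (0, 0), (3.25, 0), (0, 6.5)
Evaluating z = 3x1 + 5x2 at each vertex:
  (0, 0): z = 0
  (3.25, 0): z = 9.75
  (0, 6.5): z = 32.5

The largest value is z = 32.5, attained at (0, 6.5).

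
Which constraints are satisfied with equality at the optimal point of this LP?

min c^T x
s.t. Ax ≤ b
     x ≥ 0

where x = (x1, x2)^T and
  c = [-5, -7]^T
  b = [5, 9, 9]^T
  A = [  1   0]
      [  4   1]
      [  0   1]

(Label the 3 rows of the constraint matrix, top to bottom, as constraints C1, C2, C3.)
Optimal: x1 = 0, x2 = 9
Slack at optimum:
  C1: slack = 5
  C2: slack = 0 (binding)
  C3: slack = 0 (binding)
  x1 ≥ 0: x1 = 0 (binding)
  x2 ≥ 0: x2 = 9
Binding constraints: C2, C3, x1 ≥ 0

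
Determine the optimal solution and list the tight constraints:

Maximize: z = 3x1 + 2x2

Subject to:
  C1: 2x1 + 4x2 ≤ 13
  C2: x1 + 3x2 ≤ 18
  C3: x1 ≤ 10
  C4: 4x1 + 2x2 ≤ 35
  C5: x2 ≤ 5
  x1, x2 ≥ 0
Optimal: x1 = 6.5, x2 = 0
Slack at optimum:
  C1: slack = 0 (binding)
  C2: slack = 11.5
  C3: slack = 3.5
  C4: slack = 9
  C5: slack = 5
  x1 ≥ 0: x1 = 6.5
  x2 ≥ 0: x2 = 0 (binding)
Binding constraints: C1, x2 ≥ 0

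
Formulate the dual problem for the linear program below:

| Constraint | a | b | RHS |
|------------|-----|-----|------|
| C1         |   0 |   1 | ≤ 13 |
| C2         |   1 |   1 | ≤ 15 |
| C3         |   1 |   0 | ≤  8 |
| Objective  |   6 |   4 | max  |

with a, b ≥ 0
Minimize: z = 13y1 + 15y2 + 8y3

Subject to:
  C1: -y2 - y3 ≤ -6
  C2: -y1 - y2 ≤ -4
  y1, y2, y3 ≥ 0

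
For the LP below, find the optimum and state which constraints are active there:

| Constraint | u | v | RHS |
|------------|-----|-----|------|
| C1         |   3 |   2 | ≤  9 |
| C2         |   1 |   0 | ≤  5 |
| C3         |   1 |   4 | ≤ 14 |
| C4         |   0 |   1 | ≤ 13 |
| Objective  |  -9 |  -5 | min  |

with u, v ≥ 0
Optimal: u = 3, v = 0
Binding: C1, v ≥ 0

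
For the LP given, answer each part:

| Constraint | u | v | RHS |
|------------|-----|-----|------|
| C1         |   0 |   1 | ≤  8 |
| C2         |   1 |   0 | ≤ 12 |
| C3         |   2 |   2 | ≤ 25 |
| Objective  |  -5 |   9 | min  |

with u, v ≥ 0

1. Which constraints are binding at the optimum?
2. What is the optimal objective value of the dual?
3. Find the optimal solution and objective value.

1. C2, v ≥ 0
2. -60 (by strong duality, equal to the primal optimum)
3. u = 12, v = 0, z = -60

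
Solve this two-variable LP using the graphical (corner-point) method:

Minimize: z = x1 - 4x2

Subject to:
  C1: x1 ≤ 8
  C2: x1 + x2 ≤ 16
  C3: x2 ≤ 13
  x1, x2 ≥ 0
x1 = 0, x2 = 13, z = -52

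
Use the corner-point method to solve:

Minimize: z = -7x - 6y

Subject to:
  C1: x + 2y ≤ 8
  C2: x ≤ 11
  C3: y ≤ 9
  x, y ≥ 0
Each vertex is the intersection of two constraint boundaries that also satisfies all remaining constraints:
  x = 0 and y = 0 → (0, 0)
  x + 2y = 8 and y = 0 → (8, 0)
  x + 2y = 8 and x = 0 → (0, 4)

Evaluating z = -7x - 6y at each vertex:
  (0, 0): z = 0
  (8, 0): z = -56
  (0, 4): z = -24

The minimum is at (8, 0) with z = -56.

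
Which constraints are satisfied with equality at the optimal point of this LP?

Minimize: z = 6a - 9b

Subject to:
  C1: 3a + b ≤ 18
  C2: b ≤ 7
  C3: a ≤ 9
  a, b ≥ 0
Optimal: a = 0, b = 7
Slack at optimum:
  C1: slack = 11
  C2: slack = 0 (binding)
  C3: slack = 9
  a ≥ 0: a = 0 (binding)
  b ≥ 0: b = 7
Binding constraints: C2, a ≥ 0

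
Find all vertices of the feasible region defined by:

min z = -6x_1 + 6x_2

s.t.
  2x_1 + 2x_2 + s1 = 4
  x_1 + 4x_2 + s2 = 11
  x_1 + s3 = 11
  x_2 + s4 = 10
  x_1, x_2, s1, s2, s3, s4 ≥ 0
Each vertex is the intersection of two constraint boundaries that also satisfies all remaining constraints:
  x_1 = 0 and x_2 = 0 → (0, 0)
  2x_1 + 2x_2 = 4 and x_2 = 0 → (2, 0)
  2x_1 + 2x_2 = 4 and x_1 = 0 → (0, 2)

Vertices: (0, 0), (2, 0), (0, 2)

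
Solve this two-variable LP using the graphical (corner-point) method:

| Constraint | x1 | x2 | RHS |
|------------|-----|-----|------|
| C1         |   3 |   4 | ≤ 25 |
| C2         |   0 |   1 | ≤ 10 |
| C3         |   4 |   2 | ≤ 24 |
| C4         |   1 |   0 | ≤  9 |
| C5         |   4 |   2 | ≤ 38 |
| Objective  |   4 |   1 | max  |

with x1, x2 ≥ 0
x1 = 6, x2 = 0, z = 24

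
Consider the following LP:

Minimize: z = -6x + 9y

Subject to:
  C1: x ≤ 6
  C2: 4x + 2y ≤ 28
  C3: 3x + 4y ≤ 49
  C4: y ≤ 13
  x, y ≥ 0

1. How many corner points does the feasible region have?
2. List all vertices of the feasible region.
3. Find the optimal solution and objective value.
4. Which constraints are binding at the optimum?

1. 5
2. (0, 0), (6, 0), (6, 2), (1.4, 11.2), (0, 12.25)
3. x = 6, y = 0, z = -36
4. C1, y ≥ 0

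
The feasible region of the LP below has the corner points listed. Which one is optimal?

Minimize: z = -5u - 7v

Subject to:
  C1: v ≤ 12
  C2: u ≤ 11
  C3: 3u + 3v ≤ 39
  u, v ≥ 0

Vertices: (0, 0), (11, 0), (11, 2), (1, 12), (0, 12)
Evaluating z = -5u - 7v at each vertex:
  (0, 0): z = 0
  (11, 0): z = -55
  (11, 2): z = -69
  (1, 12): z = -89
  (0, 12): z = -84

The smallest value is z = -89, attained at (1, 12).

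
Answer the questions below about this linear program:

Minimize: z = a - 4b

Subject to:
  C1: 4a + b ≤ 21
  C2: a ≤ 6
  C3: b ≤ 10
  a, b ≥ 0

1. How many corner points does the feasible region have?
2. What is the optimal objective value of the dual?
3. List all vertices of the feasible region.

1. 4
2. -40 (by strong duality, equal to the primal optimum)
3. (0, 0), (5.25, 0), (2.75, 10), (0, 10)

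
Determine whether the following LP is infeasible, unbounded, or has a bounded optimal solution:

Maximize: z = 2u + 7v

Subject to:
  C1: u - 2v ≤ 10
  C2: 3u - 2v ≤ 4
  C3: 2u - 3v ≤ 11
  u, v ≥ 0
Feasible point: (0, 0) satisfies every constraint, so the LP is feasible.
Direction d = (0, 1): for each constraint row a, a·d ≤ 0 —
  (1)(0) + (-2)(1) = -2 ≤ 0
  (3)(0) + (-2)(1) = -2 ≤ 0
  (2)(0) + (-3)(1) = -3 ≤ 0
and d ≥ 0, so (0, 0) + t·d stays feasible for every t ≥ 0. Along this ray z = 2u + 7v changes by 7 per unit t, so z → +∞.

Unbounded: there is a feasible ray along which z → +∞.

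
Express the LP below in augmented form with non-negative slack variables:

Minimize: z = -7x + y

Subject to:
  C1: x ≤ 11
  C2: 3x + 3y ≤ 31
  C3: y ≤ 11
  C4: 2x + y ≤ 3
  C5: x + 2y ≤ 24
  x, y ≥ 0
min z = -7x + y

s.t.
  x + s1 = 11
  3x + 3y + s2 = 31
  y + s3 = 11
  2x + y + s4 = 3
  x + 2y + s5 = 24
  x, y, s1, s2, s3, s4, s5 ≥ 0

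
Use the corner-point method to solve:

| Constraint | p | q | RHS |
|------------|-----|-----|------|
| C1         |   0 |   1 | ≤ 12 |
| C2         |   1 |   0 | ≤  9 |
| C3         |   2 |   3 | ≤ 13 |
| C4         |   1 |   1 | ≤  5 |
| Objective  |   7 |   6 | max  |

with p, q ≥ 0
Each vertex is the intersection of two constraint boundaries that also satisfies all remaining constraints:
  p = 0 and q = 0 → (0, 0)
  p + q = 5 and q = 0 → (5, 0)
  2p + 3q = 13 and p + q = 5 → (2, 3)
  2p + 3q = 13 and p = 0 → (0, 4.333)

Evaluating z = 7p + 6q at each vertex:
  (0, 0): z = 0
  (5, 0): z = 35
  (2, 3): z = 32
  (0, 4.333): z = 26

The maximum is at (5, 0) with z = 35.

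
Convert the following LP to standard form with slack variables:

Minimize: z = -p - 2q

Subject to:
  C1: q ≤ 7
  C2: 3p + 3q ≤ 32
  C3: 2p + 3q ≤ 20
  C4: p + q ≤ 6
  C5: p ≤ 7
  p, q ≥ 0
min z = -p - 2q

s.t.
  q + s1 = 7
  3p + 3q + s2 = 32
  2p + 3q + s3 = 20
  p + q + s4 = 6
  p + s5 = 7
  p, q, s1, s2, s3, s4, s5 ≥ 0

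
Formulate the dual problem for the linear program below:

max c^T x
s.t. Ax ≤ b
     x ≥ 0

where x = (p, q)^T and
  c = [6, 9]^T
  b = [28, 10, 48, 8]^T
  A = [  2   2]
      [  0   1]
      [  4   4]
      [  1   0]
Minimize: z = 28y1 + 10y2 + 48y3 + 8y4

Subject to:
  C1: -2y1 - 4y3 - y4 ≤ -6
  C2: -2y1 - y2 - 4y3 ≤ -9
  y1, y2, y3, y4 ≥ 0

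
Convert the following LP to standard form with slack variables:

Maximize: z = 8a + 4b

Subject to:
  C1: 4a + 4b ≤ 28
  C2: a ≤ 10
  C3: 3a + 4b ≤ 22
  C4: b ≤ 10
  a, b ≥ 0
max z = 8a + 4b

s.t.
  4a + 4b + s1 = 28
  a + s2 = 10
  3a + 4b + s3 = 22
  b + s4 = 10
  a, b, s1, s2, s3, s4 ≥ 0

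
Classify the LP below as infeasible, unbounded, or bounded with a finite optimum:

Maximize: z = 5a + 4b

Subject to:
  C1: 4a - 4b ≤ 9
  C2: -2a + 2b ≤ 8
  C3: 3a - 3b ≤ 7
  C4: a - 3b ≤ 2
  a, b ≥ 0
Feasible point: (0, 0) satisfies every constraint, so the LP is feasible.
Direction d = (1, 1): for each constraint row a, a·d ≤ 0 —
  (4)(1) + (-4)(1) = 0 ≤ 0
  (-2)(1) + (2)(1) = 0 ≤ 0
  (3)(1) + (-3)(1) = 0 ≤ 0
  (1)(1) + (-3)(1) = -2 ≤ 0
and d ≥ 0, so (0, 0) + t·d stays feasible for every t ≥ 0. Along this ray z = 5a + 4b changes by 9 per unit t, so z → +∞.

Unbounded: there is a feasible ray along which z → +∞.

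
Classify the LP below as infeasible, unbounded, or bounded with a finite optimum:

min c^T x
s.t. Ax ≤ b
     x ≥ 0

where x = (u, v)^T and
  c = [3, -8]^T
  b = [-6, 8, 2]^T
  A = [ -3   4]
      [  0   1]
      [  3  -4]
One constraint requires 3u - 4v ≤ 2, while the constraint -3u + 4v ≤ -6 is equivalent to 3u - 4v ≥ 6. Together they would need 6 ≤ 3u - 4v ≤ 2, which is impossible since 6 > 2. No point satisfies all constraints.

The feasible region is empty; the LP is infeasible.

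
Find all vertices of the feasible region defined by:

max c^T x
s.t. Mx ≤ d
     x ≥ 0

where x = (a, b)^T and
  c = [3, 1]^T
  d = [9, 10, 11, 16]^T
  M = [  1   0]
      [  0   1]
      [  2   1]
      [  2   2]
Each vertex is the intersection of two constraint boundaries that also satisfies all remaining constraints:
  a = 0 and b = 0 → (0, 0)
  2a + b = 11 and b = 0 → (5.5, 0)
  2a + b = 11 and 2a + 2b = 16 → (3, 5)
  2a + 2b = 16 and a = 0 → (0, 8)

Vertices: (0, 0), (5.5, 0), (3, 5), (0, 8)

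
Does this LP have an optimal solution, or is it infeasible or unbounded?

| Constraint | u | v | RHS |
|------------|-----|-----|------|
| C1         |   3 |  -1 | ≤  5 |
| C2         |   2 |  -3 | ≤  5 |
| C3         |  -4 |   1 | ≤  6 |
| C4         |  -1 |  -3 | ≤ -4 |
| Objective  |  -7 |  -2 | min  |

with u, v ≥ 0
Feasible point: (0, 2) satisfies every constraint, so the LP is feasible.
Direction d = (1, 3): for each constraint row a, a·d ≤ 0 —
  (3)(1) + (-1)(3) = 0 ≤ 0
  (2)(1) + (-3)(3) = -7 ≤ 0
  (-4)(1) + (1)(3) = -1 ≤ 0
  (-1)(1) + (-3)(3) = -10 ≤ 0
and d ≥ 0, so (0, 2) + t·d stays feasible for every t ≥ 0. Along this ray z = -7u - 2v changes by -13 per unit t, so z → −∞.

Unbounded — the objective can decrease without bound over the feasible region.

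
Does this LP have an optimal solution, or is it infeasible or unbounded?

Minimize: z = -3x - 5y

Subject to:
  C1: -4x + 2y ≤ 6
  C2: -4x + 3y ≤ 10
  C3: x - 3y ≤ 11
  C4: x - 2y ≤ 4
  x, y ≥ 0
Feasible point: (0, 0) satisfies every constraint, so the LP is feasible.
Direction d = (1, 1): for each constraint row a, a·d ≤ 0 —
  (-4)(1) + (2)(1) = -2 ≤ 0
  (-4)(1) + (3)(1) = -1 ≤ 0
  (1)(1) + (-3)(1) = -2 ≤ 0
  (1)(1) + (-2)(1) = -1 ≤ 0
and d ≥ 0, so (0, 0) + t·d stays feasible for every t ≥ 0. Along this ray z = -3x - 5y changes by -8 per unit t, so z → −∞.

The LP is unbounded; z can be made arbitrarily small.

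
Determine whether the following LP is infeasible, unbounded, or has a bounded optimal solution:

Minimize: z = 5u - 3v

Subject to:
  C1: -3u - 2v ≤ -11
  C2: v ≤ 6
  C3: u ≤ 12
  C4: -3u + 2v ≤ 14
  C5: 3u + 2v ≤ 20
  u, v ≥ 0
The point (0, 6) satisfies every constraint, so the LP is feasible; the constraints give u ≤ 12 and v ≤ 6, which with u, v ≥ 0 keep the feasible region inside a bounded box. A feasible, bounded LP attains a finite optimum at a vertex.

Feasible with finite optimum z* = -18 at (0, 6).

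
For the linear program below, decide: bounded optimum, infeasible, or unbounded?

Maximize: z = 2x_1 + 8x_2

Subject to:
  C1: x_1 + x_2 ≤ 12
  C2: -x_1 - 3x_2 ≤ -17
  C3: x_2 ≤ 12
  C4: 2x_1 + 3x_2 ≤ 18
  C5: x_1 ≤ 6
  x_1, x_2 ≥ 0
The point (0, 6) satisfies every constraint, so the LP is feasible; the constraints give x_1 ≤ 6 and x_2 ≤ 12, which with x_1, x_2 ≥ 0 keep the feasible region inside a bounded box. A feasible, bounded LP attains a finite optimum at a vertex.

Evaluating z = 2x_1 + 8x_2 at each vertex:
  (1, 5.333): z = 44.67
  (0, 6): z = 48
  (0, 5.667): z = 45.33

The LP has an optimal solution: (0, 6) with z = 48.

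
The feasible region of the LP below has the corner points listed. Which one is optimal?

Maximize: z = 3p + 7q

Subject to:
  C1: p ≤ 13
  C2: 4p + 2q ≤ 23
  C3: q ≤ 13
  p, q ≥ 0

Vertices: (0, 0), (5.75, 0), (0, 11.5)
Evaluating z = 3p + 7q at each vertex:
  (0, 0): z = 0
  (5.75, 0): z = 17.25
  (0, 11.5): z = 80.5

The largest value is z = 80.5, attained at (0, 11.5).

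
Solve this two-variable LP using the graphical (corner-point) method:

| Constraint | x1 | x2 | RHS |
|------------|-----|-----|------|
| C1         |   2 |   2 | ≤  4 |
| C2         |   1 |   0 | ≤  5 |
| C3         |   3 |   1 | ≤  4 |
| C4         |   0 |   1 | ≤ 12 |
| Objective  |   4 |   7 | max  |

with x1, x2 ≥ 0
Each vertex is the intersection of two constraint boundaries that also satisfies all remaining constraints:
  x1 = 0 and x2 = 0 → (0, 0)
  3x1 + x2 = 4 and x2 = 0 → (1.333, 0)
  2x1 + 2x2 = 4 and 3x1 + x2 = 4 → (1, 1)
  2x1 + 2x2 = 4 and x1 = 0 → (0, 2)

Evaluating z = 4x1 + 7x2 at each vertex:
  (0, 0): z = 0
  (1.333, 0): z = 5.333
  (1, 1): z = 11
  (0, 2): z = 14

The maximum is at (0, 2) with z = 14.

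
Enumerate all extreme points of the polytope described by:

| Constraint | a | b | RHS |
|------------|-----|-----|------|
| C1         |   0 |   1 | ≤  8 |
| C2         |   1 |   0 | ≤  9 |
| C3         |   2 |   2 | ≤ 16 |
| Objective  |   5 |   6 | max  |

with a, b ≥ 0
Each vertex is the intersection of two constraint boundaries that also satisfies all remaining constraints:
  a = 0 and b = 0 → (0, 0)
  2a + 2b = 16 and b = 0 → (8, 0)
  b = 8 and 2a + 2b = 16 → (0, 8)

Vertices: (0, 0), (8, 0), (0, 8)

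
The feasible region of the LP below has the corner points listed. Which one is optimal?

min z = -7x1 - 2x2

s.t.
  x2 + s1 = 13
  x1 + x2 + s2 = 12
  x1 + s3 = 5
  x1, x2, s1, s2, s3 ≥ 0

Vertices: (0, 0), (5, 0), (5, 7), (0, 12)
Evaluating z = -7x1 - 2x2 at each vertex:
  (0, 0): z = 0
  (5, 0): z = -35
  (5, 7): z = -49
  (0, 12): z = -24

The smallest value is z = -49, attained at (5, 7).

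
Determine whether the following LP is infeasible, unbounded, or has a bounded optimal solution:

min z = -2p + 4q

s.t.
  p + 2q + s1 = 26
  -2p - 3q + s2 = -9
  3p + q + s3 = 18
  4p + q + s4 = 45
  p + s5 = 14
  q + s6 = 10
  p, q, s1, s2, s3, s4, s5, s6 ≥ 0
The point (6, 0) satisfies every constraint, so the LP is feasible; the constraints give p ≤ 14 and q ≤ 10, which with p, q ≥ 0 keep the feasible region inside a bounded box. A feasible, bounded LP attains a finite optimum at a vertex.

Feasible with finite optimum z* = -12 at (6, 0).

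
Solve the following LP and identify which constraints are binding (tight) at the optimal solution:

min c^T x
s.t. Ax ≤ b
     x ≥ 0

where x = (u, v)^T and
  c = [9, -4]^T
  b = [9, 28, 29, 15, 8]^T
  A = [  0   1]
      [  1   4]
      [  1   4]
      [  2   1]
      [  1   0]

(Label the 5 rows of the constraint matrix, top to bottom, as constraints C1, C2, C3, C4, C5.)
Optimal: u = 0, v = 7
Slack at optimum:
  C1: slack = 2
  C2: slack = 0 (binding)
  C3: slack = 1
  C4: slack = 8
  C5: slack = 8
  u ≥ 0: u = 0 (binding)
  v ≥ 0: v = 7
Binding constraints: C2, u ≥ 0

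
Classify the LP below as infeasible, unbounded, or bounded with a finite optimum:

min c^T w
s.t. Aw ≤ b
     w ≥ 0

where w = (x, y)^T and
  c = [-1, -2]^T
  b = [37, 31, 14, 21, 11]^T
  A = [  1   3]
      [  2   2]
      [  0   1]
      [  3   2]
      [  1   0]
The point (0, 10.5) satisfies every constraint, so the LP is feasible; the constraints give x ≤ 11 and y ≤ 14, which with x, y ≥ 0 keep the feasible region inside a bounded box. A feasible, bounded LP attains a finite optimum at a vertex.

The LP has an optimal solution: (0, 10.5) with z = -21.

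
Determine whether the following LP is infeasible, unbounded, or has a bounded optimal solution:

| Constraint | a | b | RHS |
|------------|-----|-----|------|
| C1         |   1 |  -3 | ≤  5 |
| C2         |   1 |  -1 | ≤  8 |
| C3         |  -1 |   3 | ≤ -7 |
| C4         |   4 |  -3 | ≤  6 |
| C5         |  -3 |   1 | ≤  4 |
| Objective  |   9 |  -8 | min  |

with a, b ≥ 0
C1 requires a - 3b ≤ 5, while C3 (-a + 3b ≤ -7) is equivalent to a - 3b ≥ 7. Together they would need 7 ≤ a - 3b ≤ 5, which is impossible since 7 > 5. No point satisfies all constraints.

Infeasible — the constraint set is empty.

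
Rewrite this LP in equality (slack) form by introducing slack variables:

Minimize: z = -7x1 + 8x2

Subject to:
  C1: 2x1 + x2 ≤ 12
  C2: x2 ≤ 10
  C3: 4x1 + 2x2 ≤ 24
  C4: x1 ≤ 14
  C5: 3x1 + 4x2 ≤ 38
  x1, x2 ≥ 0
min z = -7x1 + 8x2

s.t.
  2x1 + x2 + s1 = 12
  x2 + s2 = 10
  4x1 + 2x2 + s3 = 24
  x1 + s4 = 14
  3x1 + 4x2 + s5 = 38
  x1, x2, s1, s2, s3, s4, s5 ≥ 0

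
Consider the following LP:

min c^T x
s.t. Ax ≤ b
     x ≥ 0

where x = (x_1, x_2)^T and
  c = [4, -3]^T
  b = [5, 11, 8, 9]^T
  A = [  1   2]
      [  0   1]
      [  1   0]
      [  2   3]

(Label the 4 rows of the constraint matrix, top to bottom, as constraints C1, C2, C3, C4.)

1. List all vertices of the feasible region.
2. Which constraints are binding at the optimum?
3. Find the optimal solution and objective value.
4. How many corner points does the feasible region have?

1. (0, 0), (4.5, 0), (3, 1), (0, 2.5)
2. C1, x_1 ≥ 0
3. x_1 = 0, x_2 = 2.5, z = -7.5
4. 4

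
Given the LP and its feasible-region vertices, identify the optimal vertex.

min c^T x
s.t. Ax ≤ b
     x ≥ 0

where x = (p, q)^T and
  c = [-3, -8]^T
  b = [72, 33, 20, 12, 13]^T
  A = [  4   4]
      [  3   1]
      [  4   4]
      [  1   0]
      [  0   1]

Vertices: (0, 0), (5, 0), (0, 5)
(0, 5) with z = -40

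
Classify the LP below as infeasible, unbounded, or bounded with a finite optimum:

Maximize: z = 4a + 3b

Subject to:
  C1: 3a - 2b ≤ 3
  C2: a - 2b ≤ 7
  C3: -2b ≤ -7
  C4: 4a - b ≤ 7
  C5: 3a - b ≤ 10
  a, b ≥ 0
Feasible point: (0, 4) satisfies every constraint, so the LP is feasible.
Direction d = (0, 1): for each constraint row a, a·d ≤ 0 —
  (3)(0) + (-2)(1) = -2 ≤ 0
  (1)(0) + (-2)(1) = -2 ≤ 0
  (0)(0) + (-2)(1) = -2 ≤ 0
  (4)(0) + (-1)(1) = -1 ≤ 0
  (3)(0) + (-1)(1) = -1 ≤ 0
and d ≥ 0, so (0, 4) + t·d stays feasible for every t ≥ 0. Along this ray z = 4a + 3b changes by 3 per unit t, so z → +∞.

Unbounded — the objective can increase without bound over the feasible region.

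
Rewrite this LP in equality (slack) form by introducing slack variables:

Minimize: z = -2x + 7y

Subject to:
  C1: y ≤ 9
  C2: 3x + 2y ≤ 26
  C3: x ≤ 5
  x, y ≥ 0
min z = -2x + 7y

s.t.
  y + s1 = 9
  3x + 2y + s2 = 26
  x + s3 = 5
  x, y, s1, s2, s3 ≥ 0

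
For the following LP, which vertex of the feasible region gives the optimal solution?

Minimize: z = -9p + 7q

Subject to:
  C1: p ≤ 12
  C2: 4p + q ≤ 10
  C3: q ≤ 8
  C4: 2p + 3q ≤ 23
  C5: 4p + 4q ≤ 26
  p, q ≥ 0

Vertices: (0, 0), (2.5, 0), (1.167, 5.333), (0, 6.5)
(2.5, 0) with z = -22.5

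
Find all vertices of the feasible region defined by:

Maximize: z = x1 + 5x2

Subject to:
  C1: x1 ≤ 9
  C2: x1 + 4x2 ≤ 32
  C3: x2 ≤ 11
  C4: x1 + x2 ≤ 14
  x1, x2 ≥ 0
Each vertex is the intersection of two constraint boundaries that also satisfies all remaining constraints:
  x1 = 0 and x2 = 0 → (0, 0)
  x1 = 9 and x2 = 0 → (9, 0)
  x1 = 9 and x1 + x2 = 14 → (9, 5)
  x1 + 4x2 = 32 and x1 + x2 = 14 → (8, 6)
  x1 + 4x2 = 32 and x1 = 0 → (0, 8)

Vertices: (0, 0), (9, 0), (9, 5), (8, 6), (0, 8)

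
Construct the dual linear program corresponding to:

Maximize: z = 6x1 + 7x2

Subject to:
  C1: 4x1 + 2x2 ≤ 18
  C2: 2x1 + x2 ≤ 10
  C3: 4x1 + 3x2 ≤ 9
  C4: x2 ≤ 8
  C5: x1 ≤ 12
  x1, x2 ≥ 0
Minimize: z = 18y1 + 10y2 + 9y3 + 8y4 + 12y5

Subject to:
  C1: -4y1 - 2y2 - 4y3 - y5 ≤ -6
  C2: -2y1 - y2 - 3y3 - y4 ≤ -7
  y1, y2, y3, y4, y5 ≥ 0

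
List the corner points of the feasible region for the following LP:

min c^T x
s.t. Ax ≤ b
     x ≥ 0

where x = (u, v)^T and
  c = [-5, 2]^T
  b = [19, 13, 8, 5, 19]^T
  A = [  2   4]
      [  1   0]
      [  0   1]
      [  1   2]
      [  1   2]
Each vertex is the intersection of two constraint boundaries that also satisfies all remaining constraints:
  u = 0 and v = 0 → (0, 0)
  u + 2v = 5 and v = 0 → (5, 0)
  u + 2v = 5 and u = 0 → (0, 2.5)

Vertices: (0, 0), (5, 0), (0, 2.5)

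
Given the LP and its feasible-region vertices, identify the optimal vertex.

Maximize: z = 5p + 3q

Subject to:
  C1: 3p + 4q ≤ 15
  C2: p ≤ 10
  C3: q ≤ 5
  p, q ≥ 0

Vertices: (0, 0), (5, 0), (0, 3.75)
Evaluating z = 5p + 3q at each vertex:
  (0, 0): z = 0
  (5, 0): z = 25
  (0, 3.75): z = 11.25

The largest value is z = 25, attained at (5, 0).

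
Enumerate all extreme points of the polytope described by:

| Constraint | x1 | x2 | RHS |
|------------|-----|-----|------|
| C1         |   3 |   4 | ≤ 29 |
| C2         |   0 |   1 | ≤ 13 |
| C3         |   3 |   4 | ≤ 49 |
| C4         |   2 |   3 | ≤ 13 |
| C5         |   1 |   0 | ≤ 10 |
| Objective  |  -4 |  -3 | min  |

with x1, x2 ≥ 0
Each vertex is the intersection of two constraint boundaries that also satisfies all remaining constraints:
  x1 = 0 and x2 = 0 → (0, 0)
  2x1 + 3x2 = 13 and x2 = 0 → (6.5, 0)
  2x1 + 3x2 = 13 and x1 = 0 → (0, 4.333)

Vertices: (0, 0), (6.5, 0), (0, 4.333)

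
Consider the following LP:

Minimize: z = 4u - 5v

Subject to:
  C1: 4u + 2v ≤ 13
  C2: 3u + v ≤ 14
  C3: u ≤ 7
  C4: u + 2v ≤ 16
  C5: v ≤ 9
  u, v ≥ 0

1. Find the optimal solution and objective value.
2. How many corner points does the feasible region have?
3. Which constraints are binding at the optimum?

1. u = 0, v = 6.5, z = -32.5
2. 3
3. C1, u ≥ 0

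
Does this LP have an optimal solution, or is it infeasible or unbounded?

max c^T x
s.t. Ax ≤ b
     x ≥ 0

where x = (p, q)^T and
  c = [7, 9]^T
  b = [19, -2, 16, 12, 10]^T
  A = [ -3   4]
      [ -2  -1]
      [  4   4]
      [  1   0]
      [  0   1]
The point (0, 4) satisfies every constraint, so the LP is feasible; the constraints give p ≤ 12 and q ≤ 10, which with p, q ≥ 0 keep the feasible region inside a bounded box. A feasible, bounded LP attains a finite optimum at a vertex.

The LP has an optimal solution: (0, 4) with z = 36.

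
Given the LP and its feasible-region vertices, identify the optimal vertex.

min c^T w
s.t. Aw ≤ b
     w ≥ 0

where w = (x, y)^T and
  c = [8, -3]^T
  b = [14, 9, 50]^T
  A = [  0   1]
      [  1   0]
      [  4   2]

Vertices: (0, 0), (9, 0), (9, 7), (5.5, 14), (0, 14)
(0, 14) with z = -42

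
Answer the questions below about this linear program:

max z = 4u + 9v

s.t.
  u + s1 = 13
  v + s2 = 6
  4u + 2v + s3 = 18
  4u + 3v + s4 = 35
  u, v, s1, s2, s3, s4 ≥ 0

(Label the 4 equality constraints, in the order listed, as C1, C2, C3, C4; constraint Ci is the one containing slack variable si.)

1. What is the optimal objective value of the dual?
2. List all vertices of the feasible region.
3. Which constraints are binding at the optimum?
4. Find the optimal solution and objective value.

1. 60 (by strong duality, equal to the primal optimum)
2. (0, 0), (4.5, 0), (1.5, 6), (0, 6)
3. C2, C3
4. u = 1.5, v = 6, z = 60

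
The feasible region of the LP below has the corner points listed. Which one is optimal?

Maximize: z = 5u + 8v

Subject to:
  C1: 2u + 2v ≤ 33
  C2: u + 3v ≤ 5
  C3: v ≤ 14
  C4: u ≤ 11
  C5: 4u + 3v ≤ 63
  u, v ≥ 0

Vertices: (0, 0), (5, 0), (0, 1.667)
Evaluating z = 5u + 8v at each vertex:
  (0, 0): z = 0
  (5, 0): z = 25
  (0, 1.667): z = 13.33

The largest value is z = 25, attained at (5, 0).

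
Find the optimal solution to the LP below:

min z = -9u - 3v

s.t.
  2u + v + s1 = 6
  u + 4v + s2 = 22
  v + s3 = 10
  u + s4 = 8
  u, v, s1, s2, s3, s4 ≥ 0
u = 3, v = 0, z = -27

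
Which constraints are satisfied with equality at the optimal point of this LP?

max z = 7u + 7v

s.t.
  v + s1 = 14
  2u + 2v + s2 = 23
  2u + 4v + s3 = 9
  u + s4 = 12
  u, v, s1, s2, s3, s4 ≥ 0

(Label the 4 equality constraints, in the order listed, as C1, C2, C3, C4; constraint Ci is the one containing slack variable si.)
Optimal: u = 4.5, v = 0
Slack at optimum:
  C1: slack = 14
  C2: slack = 14
  C3: slack = 0 (binding)
  C4: slack = 7.5
  u ≥ 0: u = 4.5
  v ≥ 0: v = 0 (binding)
Binding constraints: C3, v ≥ 0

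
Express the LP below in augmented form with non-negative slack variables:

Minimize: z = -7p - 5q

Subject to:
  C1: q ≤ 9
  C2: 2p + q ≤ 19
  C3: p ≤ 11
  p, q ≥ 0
min z = -7p - 5q

s.t.
  q + s1 = 9
  2p + q + s2 = 19
  p + s3 = 11
  p, q, s1, s2, s3 ≥ 0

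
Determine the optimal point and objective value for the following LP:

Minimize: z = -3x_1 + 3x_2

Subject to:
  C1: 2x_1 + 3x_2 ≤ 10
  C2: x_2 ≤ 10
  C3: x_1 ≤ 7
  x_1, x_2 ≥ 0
Each vertex is the intersection of two constraint boundaries that also satisfies all remaining constraints:
  x_1 = 0 and x_2 = 0 → (0, 0)
  2x_1 + 3x_2 = 10 and x_2 = 0 → (5, 0)
  2x_1 + 3x_2 = 10 and x_1 = 0 → (0, 3.333)

Evaluating z = -3x_1 + 3x_2 at each vertex:
  (0, 0): z = 0
  (5, 0): z = -15
  (0, 3.333): z = 10

The minimum is at (5, 0) with z = -15.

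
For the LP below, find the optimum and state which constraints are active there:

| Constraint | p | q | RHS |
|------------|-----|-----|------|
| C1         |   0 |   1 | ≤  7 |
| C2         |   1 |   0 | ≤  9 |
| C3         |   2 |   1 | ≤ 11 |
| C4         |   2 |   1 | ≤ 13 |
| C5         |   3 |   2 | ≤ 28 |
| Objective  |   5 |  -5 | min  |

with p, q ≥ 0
Optimal: p = 0, q = 7
Binding: C1, p ≥ 0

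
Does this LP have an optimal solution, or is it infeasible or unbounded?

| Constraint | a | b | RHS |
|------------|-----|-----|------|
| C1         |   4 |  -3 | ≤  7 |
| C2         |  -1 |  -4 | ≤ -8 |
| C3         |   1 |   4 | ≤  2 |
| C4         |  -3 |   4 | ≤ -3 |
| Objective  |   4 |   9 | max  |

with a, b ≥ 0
C3 requires a + 4b ≤ 2, while C2 (-a - 4b ≤ -8) is equivalent to a + 4b ≥ 8. Together they would need 8 ≤ a + 4b ≤ 2, which is impossible since 8 > 2. No point satisfies all constraints.

Infeasible: no point satisfies all constraints simultaneously.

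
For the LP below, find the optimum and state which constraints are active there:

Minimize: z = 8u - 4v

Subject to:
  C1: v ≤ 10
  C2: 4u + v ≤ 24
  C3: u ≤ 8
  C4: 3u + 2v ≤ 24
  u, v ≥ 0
Optimal: u = 0, v = 10
Binding: C1, u ≥ 0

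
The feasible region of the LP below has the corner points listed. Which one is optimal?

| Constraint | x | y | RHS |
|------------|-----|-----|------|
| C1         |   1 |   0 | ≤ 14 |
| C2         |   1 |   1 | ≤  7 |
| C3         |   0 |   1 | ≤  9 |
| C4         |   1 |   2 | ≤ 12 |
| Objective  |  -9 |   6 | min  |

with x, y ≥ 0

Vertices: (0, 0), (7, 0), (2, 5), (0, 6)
Evaluating z = -9x + 6y at each vertex:
  (0, 0): z = 0
  (7, 0): z = -63
  (2, 5): z = 12
  (0, 6): z = 36

The smallest value is z = -63, attained at (7, 0).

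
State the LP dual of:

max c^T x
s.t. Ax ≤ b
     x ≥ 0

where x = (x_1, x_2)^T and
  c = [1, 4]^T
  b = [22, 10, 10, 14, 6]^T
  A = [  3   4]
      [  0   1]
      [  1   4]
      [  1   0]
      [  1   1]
Minimize: z = 22y1 + 10y2 + 10y3 + 14y4 + 6y5

Subject to:
  C1: -3y1 - y3 - y4 - y5 ≤ -1
  C2: -4y1 - y2 - 4y3 - y5 ≤ -4
  y1, y2, y3, y4, y5 ≥ 0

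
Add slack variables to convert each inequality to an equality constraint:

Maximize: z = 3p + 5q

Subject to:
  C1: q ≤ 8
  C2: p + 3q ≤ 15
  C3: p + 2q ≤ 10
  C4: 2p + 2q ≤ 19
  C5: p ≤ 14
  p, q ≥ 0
max z = 3p + 5q

s.t.
  q + s1 = 8
  p + 3q + s2 = 15
  p + 2q + s3 = 10
  2p + 2q + s4 = 19
  p + s5 = 14
  p, q, s1, s2, s3, s4, s5 ≥ 0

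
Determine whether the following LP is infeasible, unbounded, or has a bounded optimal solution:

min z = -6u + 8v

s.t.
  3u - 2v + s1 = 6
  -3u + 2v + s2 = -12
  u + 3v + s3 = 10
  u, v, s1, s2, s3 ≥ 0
The row 3u - 2v + s1 = 6 with s1 ≥ 0 requires 3u - 2v ≤ 6, while the row -3u + 2v + s2 = -12 with s2 ≥ 0 is equivalent to 3u - 2v ≥ 12. Together they would need 12 ≤ 3u - 2v ≤ 6, which is impossible since 12 > 6. No point satisfies all constraints.

Infeasible — the constraint set is empty.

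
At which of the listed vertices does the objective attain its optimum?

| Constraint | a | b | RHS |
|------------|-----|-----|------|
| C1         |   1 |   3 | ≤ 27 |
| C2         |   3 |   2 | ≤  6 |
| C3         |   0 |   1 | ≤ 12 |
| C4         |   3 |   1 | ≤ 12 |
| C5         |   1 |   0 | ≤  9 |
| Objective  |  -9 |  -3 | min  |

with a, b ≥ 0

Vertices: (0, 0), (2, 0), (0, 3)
Evaluating z = -9a - 3b at each vertex:
  (0, 0): z = 0
  (2, 0): z = -18
  (0, 3): z = -9

The smallest value is z = -18, attained at (2, 0).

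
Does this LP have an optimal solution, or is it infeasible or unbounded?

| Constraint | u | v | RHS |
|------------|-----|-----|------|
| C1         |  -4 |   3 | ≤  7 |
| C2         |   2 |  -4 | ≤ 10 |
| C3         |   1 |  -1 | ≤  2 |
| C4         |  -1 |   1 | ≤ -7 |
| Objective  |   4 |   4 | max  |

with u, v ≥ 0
C3 requires u - v ≤ 2, while C4 (-u + v ≤ -7) is equivalent to u - v ≥ 7. Together they would need 7 ≤ u - v ≤ 2, which is impossible since 7 > 2. No point satisfies all constraints.

Infeasible: no point satisfies all constraints simultaneously.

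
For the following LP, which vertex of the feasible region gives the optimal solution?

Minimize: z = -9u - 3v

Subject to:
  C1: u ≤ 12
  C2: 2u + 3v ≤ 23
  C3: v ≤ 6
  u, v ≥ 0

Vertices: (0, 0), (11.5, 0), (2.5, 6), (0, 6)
Evaluating z = -9u - 3v at each vertex:
  (0, 0): z = 0
  (11.5, 0): z = -103.5
  (2.5, 6): z = -40.5
  (0, 6): z = -18

The smallest value is z = -103.5, attained at (11.5, 0).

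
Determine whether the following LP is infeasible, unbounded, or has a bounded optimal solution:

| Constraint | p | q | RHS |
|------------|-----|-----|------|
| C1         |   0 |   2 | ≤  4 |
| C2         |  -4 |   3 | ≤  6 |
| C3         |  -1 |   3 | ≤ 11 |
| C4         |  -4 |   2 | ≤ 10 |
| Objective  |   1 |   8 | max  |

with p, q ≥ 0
Feasible point: (0, 0) satisfies every constraint, so the LP is feasible.
Direction d = (1, 0): for each constraint row a, a·d ≤ 0 —
  (0)(1) + (2)(0) = 0 ≤ 0
  (-4)(1) + (3)(0) = -4 ≤ 0
  (-1)(1) + (3)(0) = -1 ≤ 0
  (-4)(1) + (2)(0) = -4 ≤ 0
and d ≥ 0, so (0, 0) + t·d stays feasible for every t ≥ 0. Along this ray z = p + 8q changes by 1 per unit t, so z → +∞.

The LP is unbounded; z can be made arbitrarily large.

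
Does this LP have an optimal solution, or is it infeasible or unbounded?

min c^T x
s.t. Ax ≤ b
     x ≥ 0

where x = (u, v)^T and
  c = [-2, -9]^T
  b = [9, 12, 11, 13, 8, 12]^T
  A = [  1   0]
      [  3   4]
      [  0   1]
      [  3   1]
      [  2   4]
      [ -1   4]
The point (0, 2) satisfies every constraint, so the LP is feasible; the constraints give u ≤ 9 and v ≤ 11, which with u, v ≥ 0 keep the feasible region inside a bounded box. A feasible, bounded LP attains a finite optimum at a vertex.

Evaluating z = -2u - 9v at each vertex:
  (0, 0): z = 0
  (4, 0): z = -8
  (0, 2): z = -18

Bounded optimum: z* = -18 at (0, 2).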